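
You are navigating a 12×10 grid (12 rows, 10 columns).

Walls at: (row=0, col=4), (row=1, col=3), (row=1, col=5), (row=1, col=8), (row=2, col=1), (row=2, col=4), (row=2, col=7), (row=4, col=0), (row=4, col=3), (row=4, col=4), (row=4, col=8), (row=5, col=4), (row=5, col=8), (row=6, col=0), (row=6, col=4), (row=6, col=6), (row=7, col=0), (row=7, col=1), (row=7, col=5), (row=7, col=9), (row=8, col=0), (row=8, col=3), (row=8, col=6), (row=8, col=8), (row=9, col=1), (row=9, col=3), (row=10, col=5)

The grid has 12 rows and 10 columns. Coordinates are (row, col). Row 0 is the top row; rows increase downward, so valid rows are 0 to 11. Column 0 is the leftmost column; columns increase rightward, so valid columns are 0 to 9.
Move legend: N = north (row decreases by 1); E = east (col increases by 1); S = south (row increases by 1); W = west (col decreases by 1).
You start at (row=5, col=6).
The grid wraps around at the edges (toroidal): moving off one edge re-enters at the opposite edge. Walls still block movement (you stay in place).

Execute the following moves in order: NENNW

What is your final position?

Answer: Final position: (row=3, col=6)

Derivation:
Start: (row=5, col=6)
  N (north): (row=5, col=6) -> (row=4, col=6)
  E (east): (row=4, col=6) -> (row=4, col=7)
  N (north): (row=4, col=7) -> (row=3, col=7)
  N (north): blocked, stay at (row=3, col=7)
  W (west): (row=3, col=7) -> (row=3, col=6)
Final: (row=3, col=6)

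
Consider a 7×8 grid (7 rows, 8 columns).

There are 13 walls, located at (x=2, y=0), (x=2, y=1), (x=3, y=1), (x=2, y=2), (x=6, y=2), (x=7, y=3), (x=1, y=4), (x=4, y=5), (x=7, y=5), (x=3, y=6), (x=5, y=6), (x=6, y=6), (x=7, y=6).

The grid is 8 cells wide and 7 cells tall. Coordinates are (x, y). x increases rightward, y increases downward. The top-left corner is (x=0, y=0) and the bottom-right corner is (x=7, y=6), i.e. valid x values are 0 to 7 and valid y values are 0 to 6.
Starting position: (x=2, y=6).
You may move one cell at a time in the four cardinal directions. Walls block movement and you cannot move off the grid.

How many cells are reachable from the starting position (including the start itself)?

BFS flood-fill from (x=2, y=6):
  Distance 0: (x=2, y=6)
  Distance 1: (x=2, y=5), (x=1, y=6)
  Distance 2: (x=2, y=4), (x=1, y=5), (x=3, y=5), (x=0, y=6)
  Distance 3: (x=2, y=3), (x=3, y=4), (x=0, y=5)
  Distance 4: (x=1, y=3), (x=3, y=3), (x=0, y=4), (x=4, y=4)
  Distance 5: (x=1, y=2), (x=3, y=2), (x=0, y=3), (x=4, y=3), (x=5, y=4)
  Distance 6: (x=1, y=1), (x=0, y=2), (x=4, y=2), (x=5, y=3), (x=6, y=4), (x=5, y=5)
  Distance 7: (x=1, y=0), (x=0, y=1), (x=4, y=1), (x=5, y=2), (x=6, y=3), (x=7, y=4), (x=6, y=5)
  Distance 8: (x=0, y=0), (x=4, y=0), (x=5, y=1)
  Distance 9: (x=3, y=0), (x=5, y=0), (x=6, y=1)
  Distance 10: (x=6, y=0), (x=7, y=1)
  Distance 11: (x=7, y=0), (x=7, y=2)
Total reachable: 42 (grid has 43 open cells total)

Answer: Reachable cells: 42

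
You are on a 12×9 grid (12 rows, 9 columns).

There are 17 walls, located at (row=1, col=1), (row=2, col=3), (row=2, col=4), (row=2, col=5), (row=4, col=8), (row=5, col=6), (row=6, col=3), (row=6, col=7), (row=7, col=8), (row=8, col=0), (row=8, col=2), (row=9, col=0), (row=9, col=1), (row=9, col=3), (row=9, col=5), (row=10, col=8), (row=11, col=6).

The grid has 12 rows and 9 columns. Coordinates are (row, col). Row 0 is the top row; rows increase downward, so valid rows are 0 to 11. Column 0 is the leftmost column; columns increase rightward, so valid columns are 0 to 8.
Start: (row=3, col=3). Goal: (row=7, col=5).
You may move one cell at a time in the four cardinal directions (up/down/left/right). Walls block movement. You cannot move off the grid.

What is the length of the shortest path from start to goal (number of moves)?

BFS from (row=3, col=3) until reaching (row=7, col=5):
  Distance 0: (row=3, col=3)
  Distance 1: (row=3, col=2), (row=3, col=4), (row=4, col=3)
  Distance 2: (row=2, col=2), (row=3, col=1), (row=3, col=5), (row=4, col=2), (row=4, col=4), (row=5, col=3)
  Distance 3: (row=1, col=2), (row=2, col=1), (row=3, col=0), (row=3, col=6), (row=4, col=1), (row=4, col=5), (row=5, col=2), (row=5, col=4)
  Distance 4: (row=0, col=2), (row=1, col=3), (row=2, col=0), (row=2, col=6), (row=3, col=7), (row=4, col=0), (row=4, col=6), (row=5, col=1), (row=5, col=5), (row=6, col=2), (row=6, col=4)
  Distance 5: (row=0, col=1), (row=0, col=3), (row=1, col=0), (row=1, col=4), (row=1, col=6), (row=2, col=7), (row=3, col=8), (row=4, col=7), (row=5, col=0), (row=6, col=1), (row=6, col=5), (row=7, col=2), (row=7, col=4)
  Distance 6: (row=0, col=0), (row=0, col=4), (row=0, col=6), (row=1, col=5), (row=1, col=7), (row=2, col=8), (row=5, col=7), (row=6, col=0), (row=6, col=6), (row=7, col=1), (row=7, col=3), (row=7, col=5), (row=8, col=4)  <- goal reached here
One shortest path (6 moves): (row=3, col=3) -> (row=3, col=4) -> (row=3, col=5) -> (row=4, col=5) -> (row=5, col=5) -> (row=6, col=5) -> (row=7, col=5)

Answer: Shortest path length: 6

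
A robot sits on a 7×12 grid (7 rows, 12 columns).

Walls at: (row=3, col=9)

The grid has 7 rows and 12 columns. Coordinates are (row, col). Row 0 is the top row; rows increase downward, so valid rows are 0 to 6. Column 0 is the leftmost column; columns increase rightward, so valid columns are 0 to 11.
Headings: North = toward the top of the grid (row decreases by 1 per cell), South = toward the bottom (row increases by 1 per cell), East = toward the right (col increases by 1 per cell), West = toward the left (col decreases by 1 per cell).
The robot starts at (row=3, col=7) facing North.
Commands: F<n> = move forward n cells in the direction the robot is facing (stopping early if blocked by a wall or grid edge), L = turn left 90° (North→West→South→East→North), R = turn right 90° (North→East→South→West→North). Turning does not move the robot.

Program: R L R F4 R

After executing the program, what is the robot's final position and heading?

Start: (row=3, col=7), facing North
  R: turn right, now facing East
  L: turn left, now facing North
  R: turn right, now facing East
  F4: move forward 1/4 (blocked), now at (row=3, col=8)
  R: turn right, now facing South
Final: (row=3, col=8), facing South

Answer: Final position: (row=3, col=8), facing South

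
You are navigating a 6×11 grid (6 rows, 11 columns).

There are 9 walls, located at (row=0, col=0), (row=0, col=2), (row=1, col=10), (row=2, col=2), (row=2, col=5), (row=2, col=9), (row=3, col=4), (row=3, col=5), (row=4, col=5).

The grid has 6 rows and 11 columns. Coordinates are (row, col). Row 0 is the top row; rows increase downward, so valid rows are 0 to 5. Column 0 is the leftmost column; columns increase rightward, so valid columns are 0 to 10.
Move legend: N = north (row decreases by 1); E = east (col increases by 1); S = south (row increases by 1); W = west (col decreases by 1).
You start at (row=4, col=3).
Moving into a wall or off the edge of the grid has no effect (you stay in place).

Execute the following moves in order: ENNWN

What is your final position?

Start: (row=4, col=3)
  E (east): (row=4, col=3) -> (row=4, col=4)
  N (north): blocked, stay at (row=4, col=4)
  N (north): blocked, stay at (row=4, col=4)
  W (west): (row=4, col=4) -> (row=4, col=3)
  N (north): (row=4, col=3) -> (row=3, col=3)
Final: (row=3, col=3)

Answer: Final position: (row=3, col=3)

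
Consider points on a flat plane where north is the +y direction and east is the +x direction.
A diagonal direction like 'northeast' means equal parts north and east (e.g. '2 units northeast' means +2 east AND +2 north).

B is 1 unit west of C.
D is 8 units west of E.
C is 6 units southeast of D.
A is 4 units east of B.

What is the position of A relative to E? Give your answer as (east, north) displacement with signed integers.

Place E at the origin (east=0, north=0).
  D is 8 units west of E: delta (east=-8, north=+0); D at (east=-8, north=0).
  C is 6 units southeast of D: delta (east=+6, north=-6); C at (east=-2, north=-6).
  B is 1 unit west of C: delta (east=-1, north=+0); B at (east=-3, north=-6).
  A is 4 units east of B: delta (east=+4, north=+0); A at (east=1, north=-6).
Therefore A relative to E: (east=1, north=-6).

Answer: A is at (east=1, north=-6) relative to E.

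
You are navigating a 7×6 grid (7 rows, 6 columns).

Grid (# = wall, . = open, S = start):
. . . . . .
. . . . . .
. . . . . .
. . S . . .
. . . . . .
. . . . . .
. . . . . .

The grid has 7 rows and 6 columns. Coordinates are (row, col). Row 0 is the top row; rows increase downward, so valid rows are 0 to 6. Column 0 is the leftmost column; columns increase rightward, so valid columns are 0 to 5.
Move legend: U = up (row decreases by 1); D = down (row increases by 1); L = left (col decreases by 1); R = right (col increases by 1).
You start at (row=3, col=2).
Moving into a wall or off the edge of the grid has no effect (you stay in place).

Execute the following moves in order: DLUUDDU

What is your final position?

Start: (row=3, col=2)
  D (down): (row=3, col=2) -> (row=4, col=2)
  L (left): (row=4, col=2) -> (row=4, col=1)
  U (up): (row=4, col=1) -> (row=3, col=1)
  U (up): (row=3, col=1) -> (row=2, col=1)
  D (down): (row=2, col=1) -> (row=3, col=1)
  D (down): (row=3, col=1) -> (row=4, col=1)
  U (up): (row=4, col=1) -> (row=3, col=1)
Final: (row=3, col=1)

Answer: Final position: (row=3, col=1)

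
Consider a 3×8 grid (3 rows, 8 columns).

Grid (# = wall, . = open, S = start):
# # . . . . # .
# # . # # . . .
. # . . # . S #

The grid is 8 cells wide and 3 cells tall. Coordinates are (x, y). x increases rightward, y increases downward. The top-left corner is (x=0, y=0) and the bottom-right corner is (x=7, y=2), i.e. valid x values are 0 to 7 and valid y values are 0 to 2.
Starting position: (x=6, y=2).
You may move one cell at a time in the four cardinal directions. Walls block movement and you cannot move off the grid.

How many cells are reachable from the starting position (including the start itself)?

BFS flood-fill from (x=6, y=2):
  Distance 0: (x=6, y=2)
  Distance 1: (x=6, y=1), (x=5, y=2)
  Distance 2: (x=5, y=1), (x=7, y=1)
  Distance 3: (x=5, y=0), (x=7, y=0)
  Distance 4: (x=4, y=0)
  Distance 5: (x=3, y=0)
  Distance 6: (x=2, y=0)
  Distance 7: (x=2, y=1)
  Distance 8: (x=2, y=2)
  Distance 9: (x=3, y=2)
Total reachable: 13 (grid has 14 open cells total)

Answer: Reachable cells: 13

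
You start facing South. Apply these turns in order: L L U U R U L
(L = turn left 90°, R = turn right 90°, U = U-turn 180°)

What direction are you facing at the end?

Start: South
  L (left (90° counter-clockwise)) -> East
  L (left (90° counter-clockwise)) -> North
  U (U-turn (180°)) -> South
  U (U-turn (180°)) -> North
  R (right (90° clockwise)) -> East
  U (U-turn (180°)) -> West
  L (left (90° counter-clockwise)) -> South
Final: South

Answer: Final heading: South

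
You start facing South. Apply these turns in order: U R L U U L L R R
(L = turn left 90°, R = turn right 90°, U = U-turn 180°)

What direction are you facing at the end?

Answer: Final heading: North

Derivation:
Start: South
  U (U-turn (180°)) -> North
  R (right (90° clockwise)) -> East
  L (left (90° counter-clockwise)) -> North
  U (U-turn (180°)) -> South
  U (U-turn (180°)) -> North
  L (left (90° counter-clockwise)) -> West
  L (left (90° counter-clockwise)) -> South
  R (right (90° clockwise)) -> West
  R (right (90° clockwise)) -> North
Final: North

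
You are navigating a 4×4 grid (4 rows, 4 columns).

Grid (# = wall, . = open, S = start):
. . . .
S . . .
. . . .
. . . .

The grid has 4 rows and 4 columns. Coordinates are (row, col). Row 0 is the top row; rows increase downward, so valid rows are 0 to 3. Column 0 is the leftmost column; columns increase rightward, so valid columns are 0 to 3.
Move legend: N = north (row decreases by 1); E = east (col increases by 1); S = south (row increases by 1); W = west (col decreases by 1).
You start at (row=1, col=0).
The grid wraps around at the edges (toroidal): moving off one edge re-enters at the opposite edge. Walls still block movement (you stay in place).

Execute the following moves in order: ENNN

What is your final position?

Start: (row=1, col=0)
  E (east): (row=1, col=0) -> (row=1, col=1)
  N (north): (row=1, col=1) -> (row=0, col=1)
  N (north): (row=0, col=1) -> (row=3, col=1)
  N (north): (row=3, col=1) -> (row=2, col=1)
Final: (row=2, col=1)

Answer: Final position: (row=2, col=1)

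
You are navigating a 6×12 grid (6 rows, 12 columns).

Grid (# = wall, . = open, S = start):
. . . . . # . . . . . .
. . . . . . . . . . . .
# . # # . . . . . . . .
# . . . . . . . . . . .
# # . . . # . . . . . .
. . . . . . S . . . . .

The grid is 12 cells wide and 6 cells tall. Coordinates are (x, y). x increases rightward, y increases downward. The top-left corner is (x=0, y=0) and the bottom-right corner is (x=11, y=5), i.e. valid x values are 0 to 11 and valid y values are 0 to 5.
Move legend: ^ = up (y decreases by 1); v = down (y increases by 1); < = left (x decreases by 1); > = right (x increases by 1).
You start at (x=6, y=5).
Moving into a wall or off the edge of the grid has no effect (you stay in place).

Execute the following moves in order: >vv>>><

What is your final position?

Answer: Final position: (x=9, y=5)

Derivation:
Start: (x=6, y=5)
  > (right): (x=6, y=5) -> (x=7, y=5)
  v (down): blocked, stay at (x=7, y=5)
  v (down): blocked, stay at (x=7, y=5)
  > (right): (x=7, y=5) -> (x=8, y=5)
  > (right): (x=8, y=5) -> (x=9, y=5)
  > (right): (x=9, y=5) -> (x=10, y=5)
  < (left): (x=10, y=5) -> (x=9, y=5)
Final: (x=9, y=5)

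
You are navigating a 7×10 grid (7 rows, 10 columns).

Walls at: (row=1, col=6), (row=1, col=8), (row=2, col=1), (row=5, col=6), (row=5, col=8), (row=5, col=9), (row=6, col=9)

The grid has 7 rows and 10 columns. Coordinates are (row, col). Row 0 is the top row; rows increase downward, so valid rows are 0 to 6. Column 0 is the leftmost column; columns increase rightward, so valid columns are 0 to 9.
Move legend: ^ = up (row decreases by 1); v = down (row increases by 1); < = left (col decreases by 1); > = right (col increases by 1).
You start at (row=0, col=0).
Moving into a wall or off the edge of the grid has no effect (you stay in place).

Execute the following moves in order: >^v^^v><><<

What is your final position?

Start: (row=0, col=0)
  > (right): (row=0, col=0) -> (row=0, col=1)
  ^ (up): blocked, stay at (row=0, col=1)
  v (down): (row=0, col=1) -> (row=1, col=1)
  ^ (up): (row=1, col=1) -> (row=0, col=1)
  ^ (up): blocked, stay at (row=0, col=1)
  v (down): (row=0, col=1) -> (row=1, col=1)
  > (right): (row=1, col=1) -> (row=1, col=2)
  < (left): (row=1, col=2) -> (row=1, col=1)
  > (right): (row=1, col=1) -> (row=1, col=2)
  < (left): (row=1, col=2) -> (row=1, col=1)
  < (left): (row=1, col=1) -> (row=1, col=0)
Final: (row=1, col=0)

Answer: Final position: (row=1, col=0)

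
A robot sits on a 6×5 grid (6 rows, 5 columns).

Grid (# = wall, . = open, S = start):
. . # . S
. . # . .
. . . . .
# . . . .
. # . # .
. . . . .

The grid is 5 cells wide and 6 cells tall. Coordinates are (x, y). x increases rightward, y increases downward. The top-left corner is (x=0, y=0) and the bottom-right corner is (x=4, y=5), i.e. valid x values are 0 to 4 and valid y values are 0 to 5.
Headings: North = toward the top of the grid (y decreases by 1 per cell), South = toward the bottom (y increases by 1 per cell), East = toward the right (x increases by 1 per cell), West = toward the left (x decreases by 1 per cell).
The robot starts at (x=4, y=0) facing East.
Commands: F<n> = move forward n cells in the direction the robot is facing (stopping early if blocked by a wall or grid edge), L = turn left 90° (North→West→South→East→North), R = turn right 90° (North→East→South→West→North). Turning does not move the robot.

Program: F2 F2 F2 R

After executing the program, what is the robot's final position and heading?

Start: (x=4, y=0), facing East
  [×3]F2: move forward 0/2 (blocked), now at (x=4, y=0)
  R: turn right, now facing South
Final: (x=4, y=0), facing South

Answer: Final position: (x=4, y=0), facing South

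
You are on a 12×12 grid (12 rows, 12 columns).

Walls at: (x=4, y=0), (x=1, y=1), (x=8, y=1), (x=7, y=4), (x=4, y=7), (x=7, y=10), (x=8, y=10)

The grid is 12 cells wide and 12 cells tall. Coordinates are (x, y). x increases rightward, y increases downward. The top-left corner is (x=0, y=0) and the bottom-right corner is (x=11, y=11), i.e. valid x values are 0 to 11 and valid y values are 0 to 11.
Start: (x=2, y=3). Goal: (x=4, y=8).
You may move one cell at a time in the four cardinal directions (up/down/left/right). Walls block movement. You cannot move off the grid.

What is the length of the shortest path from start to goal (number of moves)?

Answer: Shortest path length: 7

Derivation:
BFS from (x=2, y=3) until reaching (x=4, y=8):
  Distance 0: (x=2, y=3)
  Distance 1: (x=2, y=2), (x=1, y=3), (x=3, y=3), (x=2, y=4)
  Distance 2: (x=2, y=1), (x=1, y=2), (x=3, y=2), (x=0, y=3), (x=4, y=3), (x=1, y=4), (x=3, y=4), (x=2, y=5)
  Distance 3: (x=2, y=0), (x=3, y=1), (x=0, y=2), (x=4, y=2), (x=5, y=3), (x=0, y=4), (x=4, y=4), (x=1, y=5), (x=3, y=5), (x=2, y=6)
  Distance 4: (x=1, y=0), (x=3, y=0), (x=0, y=1), (x=4, y=1), (x=5, y=2), (x=6, y=3), (x=5, y=4), (x=0, y=5), (x=4, y=5), (x=1, y=6), (x=3, y=6), (x=2, y=7)
  Distance 5: (x=0, y=0), (x=5, y=1), (x=6, y=2), (x=7, y=3), (x=6, y=4), (x=5, y=5), (x=0, y=6), (x=4, y=6), (x=1, y=7), (x=3, y=7), (x=2, y=8)
  Distance 6: (x=5, y=0), (x=6, y=1), (x=7, y=2), (x=8, y=3), (x=6, y=5), (x=5, y=6), (x=0, y=7), (x=1, y=8), (x=3, y=8), (x=2, y=9)
  Distance 7: (x=6, y=0), (x=7, y=1), (x=8, y=2), (x=9, y=3), (x=8, y=4), (x=7, y=5), (x=6, y=6), (x=5, y=7), (x=0, y=8), (x=4, y=8), (x=1, y=9), (x=3, y=9), (x=2, y=10)  <- goal reached here
One shortest path (7 moves): (x=2, y=3) -> (x=3, y=3) -> (x=3, y=4) -> (x=3, y=5) -> (x=3, y=6) -> (x=3, y=7) -> (x=3, y=8) -> (x=4, y=8)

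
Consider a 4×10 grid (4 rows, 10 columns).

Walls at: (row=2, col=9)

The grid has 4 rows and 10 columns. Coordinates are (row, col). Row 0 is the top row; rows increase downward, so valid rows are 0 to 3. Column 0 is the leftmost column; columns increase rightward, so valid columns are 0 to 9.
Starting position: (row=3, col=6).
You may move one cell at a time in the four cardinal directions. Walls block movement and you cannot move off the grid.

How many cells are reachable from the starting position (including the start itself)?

Answer: Reachable cells: 39

Derivation:
BFS flood-fill from (row=3, col=6):
  Distance 0: (row=3, col=6)
  Distance 1: (row=2, col=6), (row=3, col=5), (row=3, col=7)
  Distance 2: (row=1, col=6), (row=2, col=5), (row=2, col=7), (row=3, col=4), (row=3, col=8)
  Distance 3: (row=0, col=6), (row=1, col=5), (row=1, col=7), (row=2, col=4), (row=2, col=8), (row=3, col=3), (row=3, col=9)
  Distance 4: (row=0, col=5), (row=0, col=7), (row=1, col=4), (row=1, col=8), (row=2, col=3), (row=3, col=2)
  Distance 5: (row=0, col=4), (row=0, col=8), (row=1, col=3), (row=1, col=9), (row=2, col=2), (row=3, col=1)
  Distance 6: (row=0, col=3), (row=0, col=9), (row=1, col=2), (row=2, col=1), (row=3, col=0)
  Distance 7: (row=0, col=2), (row=1, col=1), (row=2, col=0)
  Distance 8: (row=0, col=1), (row=1, col=0)
  Distance 9: (row=0, col=0)
Total reachable: 39 (grid has 39 open cells total)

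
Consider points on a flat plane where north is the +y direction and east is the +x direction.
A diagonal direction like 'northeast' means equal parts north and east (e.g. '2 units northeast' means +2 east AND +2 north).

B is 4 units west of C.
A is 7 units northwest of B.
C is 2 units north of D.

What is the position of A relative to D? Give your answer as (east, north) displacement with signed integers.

Answer: A is at (east=-11, north=9) relative to D.

Derivation:
Place D at the origin (east=0, north=0).
  C is 2 units north of D: delta (east=+0, north=+2); C at (east=0, north=2).
  B is 4 units west of C: delta (east=-4, north=+0); B at (east=-4, north=2).
  A is 7 units northwest of B: delta (east=-7, north=+7); A at (east=-11, north=9).
Therefore A relative to D: (east=-11, north=9).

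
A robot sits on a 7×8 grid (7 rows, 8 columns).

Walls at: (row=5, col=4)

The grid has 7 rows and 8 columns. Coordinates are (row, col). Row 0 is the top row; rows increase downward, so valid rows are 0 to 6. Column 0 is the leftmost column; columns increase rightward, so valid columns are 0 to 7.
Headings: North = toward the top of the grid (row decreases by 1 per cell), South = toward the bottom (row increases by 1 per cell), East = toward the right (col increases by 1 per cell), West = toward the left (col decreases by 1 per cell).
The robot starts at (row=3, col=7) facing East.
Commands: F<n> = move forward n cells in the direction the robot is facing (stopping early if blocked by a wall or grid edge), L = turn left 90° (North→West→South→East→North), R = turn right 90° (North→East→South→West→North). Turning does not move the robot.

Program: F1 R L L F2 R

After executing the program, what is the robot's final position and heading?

Answer: Final position: (row=1, col=7), facing East

Derivation:
Start: (row=3, col=7), facing East
  F1: move forward 0/1 (blocked), now at (row=3, col=7)
  R: turn right, now facing South
  L: turn left, now facing East
  L: turn left, now facing North
  F2: move forward 2, now at (row=1, col=7)
  R: turn right, now facing East
Final: (row=1, col=7), facing East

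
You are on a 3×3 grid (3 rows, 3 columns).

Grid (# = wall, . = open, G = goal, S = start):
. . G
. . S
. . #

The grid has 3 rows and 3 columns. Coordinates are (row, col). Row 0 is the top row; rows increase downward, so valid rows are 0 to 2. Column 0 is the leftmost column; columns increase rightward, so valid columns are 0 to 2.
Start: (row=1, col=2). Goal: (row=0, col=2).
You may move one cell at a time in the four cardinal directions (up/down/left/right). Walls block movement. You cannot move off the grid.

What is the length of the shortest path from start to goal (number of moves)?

BFS from (row=1, col=2) until reaching (row=0, col=2):
  Distance 0: (row=1, col=2)
  Distance 1: (row=0, col=2), (row=1, col=1)  <- goal reached here
One shortest path (1 moves): (row=1, col=2) -> (row=0, col=2)

Answer: Shortest path length: 1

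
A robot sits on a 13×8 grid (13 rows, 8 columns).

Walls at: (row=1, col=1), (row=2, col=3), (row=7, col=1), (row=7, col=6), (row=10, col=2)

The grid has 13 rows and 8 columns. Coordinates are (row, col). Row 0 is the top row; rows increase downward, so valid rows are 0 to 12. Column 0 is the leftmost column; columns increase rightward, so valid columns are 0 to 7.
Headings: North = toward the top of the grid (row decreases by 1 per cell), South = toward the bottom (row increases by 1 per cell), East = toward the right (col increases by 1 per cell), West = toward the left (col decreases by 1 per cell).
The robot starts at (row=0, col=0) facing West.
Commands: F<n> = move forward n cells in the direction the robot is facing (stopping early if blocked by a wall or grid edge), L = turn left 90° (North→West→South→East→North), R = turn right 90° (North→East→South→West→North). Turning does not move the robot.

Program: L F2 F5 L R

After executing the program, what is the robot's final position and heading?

Start: (row=0, col=0), facing West
  L: turn left, now facing South
  F2: move forward 2, now at (row=2, col=0)
  F5: move forward 5, now at (row=7, col=0)
  L: turn left, now facing East
  R: turn right, now facing South
Final: (row=7, col=0), facing South

Answer: Final position: (row=7, col=0), facing South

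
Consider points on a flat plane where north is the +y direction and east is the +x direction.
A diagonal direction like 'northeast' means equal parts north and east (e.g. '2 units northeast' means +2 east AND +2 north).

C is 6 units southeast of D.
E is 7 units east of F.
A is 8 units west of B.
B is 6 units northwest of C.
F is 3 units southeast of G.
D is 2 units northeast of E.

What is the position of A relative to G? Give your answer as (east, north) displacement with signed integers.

Answer: A is at (east=4, north=-1) relative to G.

Derivation:
Place G at the origin (east=0, north=0).
  F is 3 units southeast of G: delta (east=+3, north=-3); F at (east=3, north=-3).
  E is 7 units east of F: delta (east=+7, north=+0); E at (east=10, north=-3).
  D is 2 units northeast of E: delta (east=+2, north=+2); D at (east=12, north=-1).
  C is 6 units southeast of D: delta (east=+6, north=-6); C at (east=18, north=-7).
  B is 6 units northwest of C: delta (east=-6, north=+6); B at (east=12, north=-1).
  A is 8 units west of B: delta (east=-8, north=+0); A at (east=4, north=-1).
Therefore A relative to G: (east=4, north=-1).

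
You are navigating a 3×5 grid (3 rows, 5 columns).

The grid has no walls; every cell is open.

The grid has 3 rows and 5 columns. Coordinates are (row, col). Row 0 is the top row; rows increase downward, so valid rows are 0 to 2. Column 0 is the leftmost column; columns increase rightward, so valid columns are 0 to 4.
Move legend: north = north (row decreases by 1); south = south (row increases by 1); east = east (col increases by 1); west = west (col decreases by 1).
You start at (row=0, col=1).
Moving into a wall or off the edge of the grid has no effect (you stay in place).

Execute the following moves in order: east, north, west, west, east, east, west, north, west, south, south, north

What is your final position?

Answer: Final position: (row=1, col=0)

Derivation:
Start: (row=0, col=1)
  east (east): (row=0, col=1) -> (row=0, col=2)
  north (north): blocked, stay at (row=0, col=2)
  west (west): (row=0, col=2) -> (row=0, col=1)
  west (west): (row=0, col=1) -> (row=0, col=0)
  east (east): (row=0, col=0) -> (row=0, col=1)
  east (east): (row=0, col=1) -> (row=0, col=2)
  west (west): (row=0, col=2) -> (row=0, col=1)
  north (north): blocked, stay at (row=0, col=1)
  west (west): (row=0, col=1) -> (row=0, col=0)
  south (south): (row=0, col=0) -> (row=1, col=0)
  south (south): (row=1, col=0) -> (row=2, col=0)
  north (north): (row=2, col=0) -> (row=1, col=0)
Final: (row=1, col=0)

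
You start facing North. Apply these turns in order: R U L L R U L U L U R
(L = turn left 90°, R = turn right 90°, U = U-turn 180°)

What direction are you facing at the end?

Start: North
  R (right (90° clockwise)) -> East
  U (U-turn (180°)) -> West
  L (left (90° counter-clockwise)) -> South
  L (left (90° counter-clockwise)) -> East
  R (right (90° clockwise)) -> South
  U (U-turn (180°)) -> North
  L (left (90° counter-clockwise)) -> West
  U (U-turn (180°)) -> East
  L (left (90° counter-clockwise)) -> North
  U (U-turn (180°)) -> South
  R (right (90° clockwise)) -> West
Final: West

Answer: Final heading: West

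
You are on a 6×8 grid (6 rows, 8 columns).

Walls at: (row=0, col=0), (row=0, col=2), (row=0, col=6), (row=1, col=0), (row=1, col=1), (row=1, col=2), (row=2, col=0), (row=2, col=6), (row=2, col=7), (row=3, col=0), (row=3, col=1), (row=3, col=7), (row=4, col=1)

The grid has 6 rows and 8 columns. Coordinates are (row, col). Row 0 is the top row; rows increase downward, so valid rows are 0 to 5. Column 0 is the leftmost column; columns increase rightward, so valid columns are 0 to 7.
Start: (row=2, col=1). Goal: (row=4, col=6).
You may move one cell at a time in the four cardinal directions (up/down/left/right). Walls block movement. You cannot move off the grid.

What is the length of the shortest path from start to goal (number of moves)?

Answer: Shortest path length: 7

Derivation:
BFS from (row=2, col=1) until reaching (row=4, col=6):
  Distance 0: (row=2, col=1)
  Distance 1: (row=2, col=2)
  Distance 2: (row=2, col=3), (row=3, col=2)
  Distance 3: (row=1, col=3), (row=2, col=4), (row=3, col=3), (row=4, col=2)
  Distance 4: (row=0, col=3), (row=1, col=4), (row=2, col=5), (row=3, col=4), (row=4, col=3), (row=5, col=2)
  Distance 5: (row=0, col=4), (row=1, col=5), (row=3, col=5), (row=4, col=4), (row=5, col=1), (row=5, col=3)
  Distance 6: (row=0, col=5), (row=1, col=6), (row=3, col=6), (row=4, col=5), (row=5, col=0), (row=5, col=4)
  Distance 7: (row=1, col=7), (row=4, col=0), (row=4, col=6), (row=5, col=5)  <- goal reached here
One shortest path (7 moves): (row=2, col=1) -> (row=2, col=2) -> (row=2, col=3) -> (row=2, col=4) -> (row=2, col=5) -> (row=3, col=5) -> (row=3, col=6) -> (row=4, col=6)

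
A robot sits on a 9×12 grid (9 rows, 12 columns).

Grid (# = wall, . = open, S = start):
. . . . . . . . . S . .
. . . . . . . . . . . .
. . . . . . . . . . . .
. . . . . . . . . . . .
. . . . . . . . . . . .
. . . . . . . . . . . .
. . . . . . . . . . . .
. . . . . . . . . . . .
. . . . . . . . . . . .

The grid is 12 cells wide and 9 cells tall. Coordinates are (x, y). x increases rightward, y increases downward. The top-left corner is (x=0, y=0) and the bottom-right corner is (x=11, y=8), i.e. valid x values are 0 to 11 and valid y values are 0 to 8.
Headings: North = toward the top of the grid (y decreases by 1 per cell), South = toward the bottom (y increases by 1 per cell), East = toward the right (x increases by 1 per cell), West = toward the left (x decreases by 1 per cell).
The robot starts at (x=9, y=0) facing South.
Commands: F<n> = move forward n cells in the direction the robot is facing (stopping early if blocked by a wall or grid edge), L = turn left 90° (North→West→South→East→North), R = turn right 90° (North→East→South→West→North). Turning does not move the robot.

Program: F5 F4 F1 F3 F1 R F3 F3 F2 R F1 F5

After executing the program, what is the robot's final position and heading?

Answer: Final position: (x=1, y=2), facing North

Derivation:
Start: (x=9, y=0), facing South
  F5: move forward 5, now at (x=9, y=5)
  F4: move forward 3/4 (blocked), now at (x=9, y=8)
  F1: move forward 0/1 (blocked), now at (x=9, y=8)
  F3: move forward 0/3 (blocked), now at (x=9, y=8)
  F1: move forward 0/1 (blocked), now at (x=9, y=8)
  R: turn right, now facing West
  F3: move forward 3, now at (x=6, y=8)
  F3: move forward 3, now at (x=3, y=8)
  F2: move forward 2, now at (x=1, y=8)
  R: turn right, now facing North
  F1: move forward 1, now at (x=1, y=7)
  F5: move forward 5, now at (x=1, y=2)
Final: (x=1, y=2), facing North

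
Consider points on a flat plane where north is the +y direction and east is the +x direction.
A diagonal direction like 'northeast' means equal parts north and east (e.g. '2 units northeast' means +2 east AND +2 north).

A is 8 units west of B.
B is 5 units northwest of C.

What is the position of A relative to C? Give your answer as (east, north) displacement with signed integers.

Place C at the origin (east=0, north=0).
  B is 5 units northwest of C: delta (east=-5, north=+5); B at (east=-5, north=5).
  A is 8 units west of B: delta (east=-8, north=+0); A at (east=-13, north=5).
Therefore A relative to C: (east=-13, north=5).

Answer: A is at (east=-13, north=5) relative to C.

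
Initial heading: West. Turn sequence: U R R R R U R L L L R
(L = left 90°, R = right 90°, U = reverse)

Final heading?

Start: West
  U (U-turn (180°)) -> East
  R (right (90° clockwise)) -> South
  R (right (90° clockwise)) -> West
  R (right (90° clockwise)) -> North
  R (right (90° clockwise)) -> East
  U (U-turn (180°)) -> West
  R (right (90° clockwise)) -> North
  L (left (90° counter-clockwise)) -> West
  L (left (90° counter-clockwise)) -> South
  L (left (90° counter-clockwise)) -> East
  R (right (90° clockwise)) -> South
Final: South

Answer: Final heading: South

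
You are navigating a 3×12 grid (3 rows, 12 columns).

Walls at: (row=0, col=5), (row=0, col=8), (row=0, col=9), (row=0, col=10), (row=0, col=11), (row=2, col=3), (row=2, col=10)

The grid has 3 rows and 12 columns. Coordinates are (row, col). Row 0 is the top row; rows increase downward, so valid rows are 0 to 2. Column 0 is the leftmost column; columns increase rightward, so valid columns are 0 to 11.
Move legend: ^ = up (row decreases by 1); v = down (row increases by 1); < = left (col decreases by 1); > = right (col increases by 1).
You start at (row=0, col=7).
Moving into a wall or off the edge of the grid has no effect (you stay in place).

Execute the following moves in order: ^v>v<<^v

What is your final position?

Start: (row=0, col=7)
  ^ (up): blocked, stay at (row=0, col=7)
  v (down): (row=0, col=7) -> (row=1, col=7)
  > (right): (row=1, col=7) -> (row=1, col=8)
  v (down): (row=1, col=8) -> (row=2, col=8)
  < (left): (row=2, col=8) -> (row=2, col=7)
  < (left): (row=2, col=7) -> (row=2, col=6)
  ^ (up): (row=2, col=6) -> (row=1, col=6)
  v (down): (row=1, col=6) -> (row=2, col=6)
Final: (row=2, col=6)

Answer: Final position: (row=2, col=6)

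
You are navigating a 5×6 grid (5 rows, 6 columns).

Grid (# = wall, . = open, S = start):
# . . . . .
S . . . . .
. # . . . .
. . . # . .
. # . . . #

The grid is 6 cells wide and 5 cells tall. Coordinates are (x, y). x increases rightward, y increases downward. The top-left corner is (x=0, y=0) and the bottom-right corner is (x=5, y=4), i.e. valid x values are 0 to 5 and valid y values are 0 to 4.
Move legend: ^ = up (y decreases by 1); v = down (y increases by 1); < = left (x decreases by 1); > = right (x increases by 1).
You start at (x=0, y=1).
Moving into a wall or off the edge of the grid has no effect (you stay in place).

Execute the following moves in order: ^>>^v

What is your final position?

Start: (x=0, y=1)
  ^ (up): blocked, stay at (x=0, y=1)
  > (right): (x=0, y=1) -> (x=1, y=1)
  > (right): (x=1, y=1) -> (x=2, y=1)
  ^ (up): (x=2, y=1) -> (x=2, y=0)
  v (down): (x=2, y=0) -> (x=2, y=1)
Final: (x=2, y=1)

Answer: Final position: (x=2, y=1)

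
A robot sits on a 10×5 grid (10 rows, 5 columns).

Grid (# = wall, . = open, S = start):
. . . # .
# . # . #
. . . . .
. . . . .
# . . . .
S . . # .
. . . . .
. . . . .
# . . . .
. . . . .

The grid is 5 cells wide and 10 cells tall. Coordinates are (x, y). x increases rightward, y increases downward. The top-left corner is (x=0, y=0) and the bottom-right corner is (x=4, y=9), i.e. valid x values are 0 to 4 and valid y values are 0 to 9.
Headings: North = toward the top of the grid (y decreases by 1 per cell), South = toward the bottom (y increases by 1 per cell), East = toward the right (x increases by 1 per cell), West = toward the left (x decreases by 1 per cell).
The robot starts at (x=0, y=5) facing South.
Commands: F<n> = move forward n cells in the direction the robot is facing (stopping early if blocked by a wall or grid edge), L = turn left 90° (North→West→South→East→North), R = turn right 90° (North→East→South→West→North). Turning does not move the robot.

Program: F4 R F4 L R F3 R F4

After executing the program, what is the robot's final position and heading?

Start: (x=0, y=5), facing South
  F4: move forward 2/4 (blocked), now at (x=0, y=7)
  R: turn right, now facing West
  F4: move forward 0/4 (blocked), now at (x=0, y=7)
  L: turn left, now facing South
  R: turn right, now facing West
  F3: move forward 0/3 (blocked), now at (x=0, y=7)
  R: turn right, now facing North
  F4: move forward 2/4 (blocked), now at (x=0, y=5)
Final: (x=0, y=5), facing North

Answer: Final position: (x=0, y=5), facing North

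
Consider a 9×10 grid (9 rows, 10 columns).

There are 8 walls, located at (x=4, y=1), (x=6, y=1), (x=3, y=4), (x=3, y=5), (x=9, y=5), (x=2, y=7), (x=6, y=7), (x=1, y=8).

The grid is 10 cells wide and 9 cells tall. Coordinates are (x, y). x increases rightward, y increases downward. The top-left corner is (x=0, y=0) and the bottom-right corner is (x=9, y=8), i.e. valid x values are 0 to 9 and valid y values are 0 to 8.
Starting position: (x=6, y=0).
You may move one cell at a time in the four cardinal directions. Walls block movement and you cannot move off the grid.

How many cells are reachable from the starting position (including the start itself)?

Answer: Reachable cells: 82

Derivation:
BFS flood-fill from (x=6, y=0):
  Distance 0: (x=6, y=0)
  Distance 1: (x=5, y=0), (x=7, y=0)
  Distance 2: (x=4, y=0), (x=8, y=0), (x=5, y=1), (x=7, y=1)
  Distance 3: (x=3, y=0), (x=9, y=0), (x=8, y=1), (x=5, y=2), (x=7, y=2)
  Distance 4: (x=2, y=0), (x=3, y=1), (x=9, y=1), (x=4, y=2), (x=6, y=2), (x=8, y=2), (x=5, y=3), (x=7, y=3)
  Distance 5: (x=1, y=0), (x=2, y=1), (x=3, y=2), (x=9, y=2), (x=4, y=3), (x=6, y=3), (x=8, y=3), (x=5, y=4), (x=7, y=4)
  Distance 6: (x=0, y=0), (x=1, y=1), (x=2, y=2), (x=3, y=3), (x=9, y=3), (x=4, y=4), (x=6, y=4), (x=8, y=4), (x=5, y=5), (x=7, y=5)
  Distance 7: (x=0, y=1), (x=1, y=2), (x=2, y=3), (x=9, y=4), (x=4, y=5), (x=6, y=5), (x=8, y=5), (x=5, y=6), (x=7, y=6)
  Distance 8: (x=0, y=2), (x=1, y=3), (x=2, y=4), (x=4, y=6), (x=6, y=6), (x=8, y=6), (x=5, y=7), (x=7, y=7)
  Distance 9: (x=0, y=3), (x=1, y=4), (x=2, y=5), (x=3, y=6), (x=9, y=6), (x=4, y=7), (x=8, y=7), (x=5, y=8), (x=7, y=8)
  Distance 10: (x=0, y=4), (x=1, y=5), (x=2, y=6), (x=3, y=7), (x=9, y=7), (x=4, y=8), (x=6, y=8), (x=8, y=8)
  Distance 11: (x=0, y=5), (x=1, y=6), (x=3, y=8), (x=9, y=8)
  Distance 12: (x=0, y=6), (x=1, y=7), (x=2, y=8)
  Distance 13: (x=0, y=7)
  Distance 14: (x=0, y=8)
Total reachable: 82 (grid has 82 open cells total)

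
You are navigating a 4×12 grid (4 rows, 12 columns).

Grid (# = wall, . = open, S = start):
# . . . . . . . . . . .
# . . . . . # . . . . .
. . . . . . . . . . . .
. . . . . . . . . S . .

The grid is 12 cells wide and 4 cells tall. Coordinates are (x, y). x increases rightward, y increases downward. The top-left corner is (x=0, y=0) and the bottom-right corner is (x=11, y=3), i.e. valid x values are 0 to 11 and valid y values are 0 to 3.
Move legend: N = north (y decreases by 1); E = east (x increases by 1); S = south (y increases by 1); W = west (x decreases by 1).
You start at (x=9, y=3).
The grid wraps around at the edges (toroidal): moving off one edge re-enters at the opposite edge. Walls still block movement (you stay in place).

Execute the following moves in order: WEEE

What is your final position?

Answer: Final position: (x=11, y=3)

Derivation:
Start: (x=9, y=3)
  W (west): (x=9, y=3) -> (x=8, y=3)
  E (east): (x=8, y=3) -> (x=9, y=3)
  E (east): (x=9, y=3) -> (x=10, y=3)
  E (east): (x=10, y=3) -> (x=11, y=3)
Final: (x=11, y=3)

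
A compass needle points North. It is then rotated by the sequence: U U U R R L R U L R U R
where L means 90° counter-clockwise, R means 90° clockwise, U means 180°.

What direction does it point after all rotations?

Answer: Final heading: East

Derivation:
Start: North
  U (U-turn (180°)) -> South
  U (U-turn (180°)) -> North
  U (U-turn (180°)) -> South
  R (right (90° clockwise)) -> West
  R (right (90° clockwise)) -> North
  L (left (90° counter-clockwise)) -> West
  R (right (90° clockwise)) -> North
  U (U-turn (180°)) -> South
  L (left (90° counter-clockwise)) -> East
  R (right (90° clockwise)) -> South
  U (U-turn (180°)) -> North
  R (right (90° clockwise)) -> East
Final: East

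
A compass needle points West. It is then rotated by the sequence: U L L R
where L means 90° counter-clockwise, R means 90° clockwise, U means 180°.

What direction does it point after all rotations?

Answer: Final heading: North

Derivation:
Start: West
  U (U-turn (180°)) -> East
  L (left (90° counter-clockwise)) -> North
  L (left (90° counter-clockwise)) -> West
  R (right (90° clockwise)) -> North
Final: North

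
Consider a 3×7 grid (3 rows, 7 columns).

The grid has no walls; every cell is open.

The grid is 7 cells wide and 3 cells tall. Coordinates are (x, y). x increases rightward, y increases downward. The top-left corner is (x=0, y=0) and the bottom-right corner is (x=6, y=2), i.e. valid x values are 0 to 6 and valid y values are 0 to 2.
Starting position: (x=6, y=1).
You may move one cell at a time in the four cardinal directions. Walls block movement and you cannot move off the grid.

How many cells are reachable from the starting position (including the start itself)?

Answer: Reachable cells: 21

Derivation:
BFS flood-fill from (x=6, y=1):
  Distance 0: (x=6, y=1)
  Distance 1: (x=6, y=0), (x=5, y=1), (x=6, y=2)
  Distance 2: (x=5, y=0), (x=4, y=1), (x=5, y=2)
  Distance 3: (x=4, y=0), (x=3, y=1), (x=4, y=2)
  Distance 4: (x=3, y=0), (x=2, y=1), (x=3, y=2)
  Distance 5: (x=2, y=0), (x=1, y=1), (x=2, y=2)
  Distance 6: (x=1, y=0), (x=0, y=1), (x=1, y=2)
  Distance 7: (x=0, y=0), (x=0, y=2)
Total reachable: 21 (grid has 21 open cells total)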